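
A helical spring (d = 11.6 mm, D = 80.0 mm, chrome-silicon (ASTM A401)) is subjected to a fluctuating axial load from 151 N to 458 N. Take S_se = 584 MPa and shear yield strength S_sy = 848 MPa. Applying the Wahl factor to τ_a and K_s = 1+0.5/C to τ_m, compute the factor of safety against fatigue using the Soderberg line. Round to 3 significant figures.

C = D/d = 80.0/11.6 = 6.8966; K_W = (4C−1)/(4C−4)+0.615/C = 1.2164; K_s = 1+0.5/C = 1.0725
F_a = (F_max−F_min)/2 = 153.5 N; F_m = (F_max+F_min)/2 = 304.5 N
τ_a = K_W·8F_aD/(πd³) = 1.2164 × 20.034 = 24.369 MPa
τ_m = K_s·8F_mD/(πd³) = 1.0725 × 39.741 = 42.623 MPa
Soderberg: 1/n_f = τ_a/S_se + τ_m/S_sy = 24.369/584 + 42.623/848 = 0.04173 + 0.05026 = 0.09199
n_f = 1/0.09199 = 10.87

10.9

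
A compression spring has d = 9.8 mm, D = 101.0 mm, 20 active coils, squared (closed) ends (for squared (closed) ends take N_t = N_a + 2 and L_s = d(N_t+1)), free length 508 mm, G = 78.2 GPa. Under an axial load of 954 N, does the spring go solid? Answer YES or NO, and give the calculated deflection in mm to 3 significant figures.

NO, δ = 218 mm

k = Gd⁴/(8D³N_a) = (78.2×10³)(9.8⁴)/(8·101.0³·20) = 4.3755 N/mm
N_t = 22; L_s = 9.8·23 = 225.4 mm; δ_solid = L₀ − L_s = 508 − 225.4 = 282.6 mm
δ = F/k = 954/4.3755 = 218.03 mm
δ < δ_solid → spring does not go solid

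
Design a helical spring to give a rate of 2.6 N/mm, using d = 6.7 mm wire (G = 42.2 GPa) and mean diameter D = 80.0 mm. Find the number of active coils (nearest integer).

N_a = Gd⁴/(8D³k) = (42.2×10³ × 6.7⁴)/(8 × 80.0³ × 2.6)
    = 8.50377e+07 / 1.06496e+07 = 7.985 → 8 coils

8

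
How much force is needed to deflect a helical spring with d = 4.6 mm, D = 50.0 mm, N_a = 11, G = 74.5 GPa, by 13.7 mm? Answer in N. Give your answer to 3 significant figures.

k = Gd⁴/(8D³N_a) = (74.5×10³)(4.6⁴)/(8·50.0³·11) = 3.0325 N/mm
F = k·δ = 3.0325 × 13.7 = 41.545 N

41.5 N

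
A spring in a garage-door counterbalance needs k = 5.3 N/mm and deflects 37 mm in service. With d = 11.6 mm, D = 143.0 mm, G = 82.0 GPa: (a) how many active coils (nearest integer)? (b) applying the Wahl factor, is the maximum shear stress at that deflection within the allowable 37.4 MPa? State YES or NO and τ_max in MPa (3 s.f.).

N_a = Gd⁴/(8D³k) = (82.0×10³)(11.6⁴)/(8·143.0³·5.3) = 11.97 → N_a = 12
Actual rate k = Gd⁴/(8D³·12) = 5.2889 N/mm
Working load F = kδ = 5.2889·37 = 195.69 N
C = 143.0/11.6 = 12.3276; K_W = (4C−1)/(4C−4)+0.615/C = 1.1161
τ_max = K_W·8FD/(πd³) = 1.1161·45.653 = 50.953 MPa
τ_max > 37.4 MPa → exceeds allowable

(a) 12 coils; (b) NO, τ_max = 51.0 MPa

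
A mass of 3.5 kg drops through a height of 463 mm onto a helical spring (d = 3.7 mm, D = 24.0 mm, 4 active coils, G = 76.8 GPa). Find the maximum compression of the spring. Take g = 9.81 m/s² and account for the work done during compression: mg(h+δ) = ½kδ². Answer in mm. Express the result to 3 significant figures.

32.3 mm

k = Gd⁴/(8D³N_a) = (76.8×10³)(3.7⁴)/(8·24.0³·4) = 32.538 N/mm
W = mg = 3.5 × 9.81 = 34.335 N
½kδ² − Wδ − Wh = 0 → δ = (W + √(W² + 2kWh))/k
δ = (34.335 + √(1178.9 + 1.0345e+06))/32.538 = (34.335 + 1017.7)/32.538 = 32.333 mm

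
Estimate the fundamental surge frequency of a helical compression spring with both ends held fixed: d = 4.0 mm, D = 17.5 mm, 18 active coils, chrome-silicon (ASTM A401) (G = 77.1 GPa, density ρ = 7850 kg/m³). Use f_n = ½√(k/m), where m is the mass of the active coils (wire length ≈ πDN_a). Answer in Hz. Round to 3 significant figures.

256 Hz

k = Gd⁴/(8D³N_a) = (77.1×10³)(4.0⁴)/(8·17.5³·18) = 25.575 N/mm = 25575 N/m
Wire length L = πDN_a = π·17.5·18 = 989.6 mm
m = ρ·(πd²/4)·L = 7850 × 12.566×10⁻⁶ m² × 0.9896 m = 0.09762 kg
f_n = ½√(k/m) = 0.5·√(25575/0.09762) = 0.5·√(2.6199e+05) = 255.92 Hz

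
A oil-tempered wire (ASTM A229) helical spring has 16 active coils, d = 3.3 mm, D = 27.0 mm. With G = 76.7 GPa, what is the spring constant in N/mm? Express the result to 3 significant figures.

k = Gd⁴/(8D³N_a) = (76.7×10³ × 3.3⁴) / (8 × 27.0³ × 16)
  = 9.09601e+06 / 2.51942e+06 = 3.6104 N/mm

3.61 N/mm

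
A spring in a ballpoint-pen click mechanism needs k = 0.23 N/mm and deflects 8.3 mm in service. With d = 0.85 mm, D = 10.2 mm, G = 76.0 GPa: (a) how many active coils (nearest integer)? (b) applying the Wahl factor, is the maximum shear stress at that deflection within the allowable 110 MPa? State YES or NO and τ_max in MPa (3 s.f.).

N_a = Gd⁴/(8D³k) = (76.0×10³)(0.85⁴)/(8·10.2³·0.23) = 20.32 → N_a = 20
Actual rate k = Gd⁴/(8D³·20) = 0.23365 N/mm
Working load F = kδ = 0.23365·8.3 = 1.9393 N
C = 10.2/0.85 = 12.0000; K_W = (4C−1)/(4C−4)+0.615/C = 1.1194
τ_max = K_W·8FD/(πd³) = 1.1194·82.022 = 91.818 MPa
τ_max ≤ 110 MPa → acceptable

(a) 20 coils; (b) YES, τ_max = 91.8 MPa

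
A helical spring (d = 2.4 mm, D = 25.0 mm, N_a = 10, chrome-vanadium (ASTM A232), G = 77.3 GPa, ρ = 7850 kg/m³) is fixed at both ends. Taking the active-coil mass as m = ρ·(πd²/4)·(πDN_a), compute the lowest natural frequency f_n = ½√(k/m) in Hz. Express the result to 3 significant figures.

136 Hz

k = Gd⁴/(8D³N_a) = (77.3×10³)(2.4⁴)/(8·25.0³·10) = 2.0517 N/mm = 2051.7 N/m
Wire length L = πDN_a = π·25.0·10 = 785.4 mm
m = ρ·(πd²/4)·L = 7850 × 4.5239×10⁻⁶ m² × 0.7854 m = 0.027892 kg
f_n = ½√(k/m) = 0.5·√(2051.7/0.027892) = 0.5·√(73560) = 135.61 Hz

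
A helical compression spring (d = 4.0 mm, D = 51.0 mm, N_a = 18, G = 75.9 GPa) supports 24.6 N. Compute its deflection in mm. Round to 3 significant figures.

24.2 mm

k = Gd⁴/(8D³N_a) = (75.9×10³)(4.0⁴)/(8·51.0³·18) = 1.0172 N/mm
δ = F/k = 24.6 / 1.0172 = 24.184 mm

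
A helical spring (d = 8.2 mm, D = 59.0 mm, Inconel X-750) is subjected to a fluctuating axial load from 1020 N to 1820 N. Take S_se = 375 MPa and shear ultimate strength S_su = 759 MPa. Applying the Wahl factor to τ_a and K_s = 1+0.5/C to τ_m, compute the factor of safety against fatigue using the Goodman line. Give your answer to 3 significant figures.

1.12

C = D/d = 59.0/8.2 = 7.1951; K_W = (4C−1)/(4C−4)+0.615/C = 1.2065; K_s = 1+0.5/C = 1.0695
F_a = (F_max−F_min)/2 = 400 N; F_m = (F_max+F_min)/2 = 1420 N
τ_a = K_W·8F_aD/(πd³) = 1.2065 × 109 = 131.51 MPa
τ_m = K_s·8F_mD/(πd³) = 1.0695 × 386.94 = 413.82 MPa
Goodman: 1/n_f = τ_a/S_se + τ_m/S_su = 131.51/375 + 413.82/759 = 0.35069 + 0.54522 = 0.89591
n_f = 1/0.89591 = 1.116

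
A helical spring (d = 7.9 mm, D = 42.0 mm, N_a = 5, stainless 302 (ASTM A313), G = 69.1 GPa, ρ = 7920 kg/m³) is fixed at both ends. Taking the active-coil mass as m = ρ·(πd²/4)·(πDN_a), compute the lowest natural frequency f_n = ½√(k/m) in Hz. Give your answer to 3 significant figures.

k = Gd⁴/(8D³N_a) = (69.1×10³)(7.9⁴)/(8·42.0³·5) = 90.819 N/mm = 90819 N/m
Wire length L = πDN_a = π·42.0·5 = 659.73 mm
m = ρ·(πd²/4)·L = 7920 × 49.017×10⁻⁶ m² × 0.65973 m = 0.25612 kg
f_n = ½√(k/m) = 0.5·√(90819/0.25612) = 0.5·√(3.546e+05) = 297.74 Hz

298 Hz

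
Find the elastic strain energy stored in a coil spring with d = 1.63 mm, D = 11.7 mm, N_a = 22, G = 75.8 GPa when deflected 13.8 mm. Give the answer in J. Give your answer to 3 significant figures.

k = Gd⁴/(8D³N_a) = (75.8×10³)(1.63⁴)/(8·11.7³·22) = 1.8982 N/mm
U = ½kδ² = 0.5 × 1.8982 × 13.8² = 180.75 N·mm = 0.18075 J

0.181 J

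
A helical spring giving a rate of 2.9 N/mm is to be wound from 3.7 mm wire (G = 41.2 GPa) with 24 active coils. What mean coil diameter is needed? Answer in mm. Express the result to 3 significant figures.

24.0 mm

D = (Gd⁴/(8N_a·k))^(1/3) = (41.2×10³·3.7⁴/(8·24·2.9))^(1/3)
  = (13867.7)^(1/3) = 24.0253 mm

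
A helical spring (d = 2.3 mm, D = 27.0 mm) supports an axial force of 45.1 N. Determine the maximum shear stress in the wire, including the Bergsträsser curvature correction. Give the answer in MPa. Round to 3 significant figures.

Spring index C = D/d = 27.0/2.3 = 11.7391
K_B = (4C+2)/(4C−3) = 48.957/43.957 = 1.1137
τ₀ = 8FD/(πd³) = 8·45.1·27.0/(π·2.3³) = 9741.6/38.224 = 254.86 MPa
τ_max = K·τ₀ = 1.1137 × 254.86 = 283.85 MPa

284 MPa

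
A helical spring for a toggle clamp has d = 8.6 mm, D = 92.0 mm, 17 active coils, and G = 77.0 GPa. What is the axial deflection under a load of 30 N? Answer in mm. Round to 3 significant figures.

k = Gd⁴/(8D³N_a) = (77.0×10³)(8.6⁴)/(8·92.0³·17) = 3.9772 N/mm
δ = F/k = 30 / 3.9772 = 7.5429 mm

7.54 mm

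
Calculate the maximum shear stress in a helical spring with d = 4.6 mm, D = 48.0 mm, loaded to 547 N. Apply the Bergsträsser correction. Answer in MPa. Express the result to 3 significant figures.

776 MPa

Spring index C = D/d = 48.0/4.6 = 10.4348
K_B = (4C+2)/(4C−3) = 43.739/38.739 = 1.1291
τ₀ = 8FD/(πd³) = 8·547·48.0/(π·4.6³) = 210048/305.79 = 686.9 MPa
τ_max = K·τ₀ = 1.1291 × 686.9 = 775.56 MPa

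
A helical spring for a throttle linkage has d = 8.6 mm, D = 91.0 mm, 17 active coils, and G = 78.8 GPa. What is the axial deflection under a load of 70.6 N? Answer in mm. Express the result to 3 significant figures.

16.8 mm

k = Gd⁴/(8D³N_a) = (78.8×10³)(8.6⁴)/(8·91.0³·17) = 4.2059 N/mm
δ = F/k = 70.6 / 4.2059 = 16.786 mm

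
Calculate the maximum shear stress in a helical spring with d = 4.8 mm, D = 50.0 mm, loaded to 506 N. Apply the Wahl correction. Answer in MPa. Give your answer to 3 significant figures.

663 MPa

Spring index C = D/d = 50.0/4.8 = 10.4167
K_W = (4C−1)/(4C−4) + 0.615/C = 40.667/37.667 + 0.0590 = 1.1387
τ₀ = 8FD/(πd³) = 8·506·50.0/(π·4.8³) = 202400/347.44 = 582.55 MPa
τ_max = K·τ₀ = 1.1387 × 582.55 = 663.35 MPa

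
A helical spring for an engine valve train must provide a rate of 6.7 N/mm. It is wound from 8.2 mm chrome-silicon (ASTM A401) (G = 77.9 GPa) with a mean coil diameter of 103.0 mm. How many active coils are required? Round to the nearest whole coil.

N_a = Gd⁴/(8D³k) = (77.9×10³ × 8.2⁴)/(8 × 103.0³ × 6.7)
    = 3.52203e+08 / 5.85702e+07 = 6.013 → 6 coils

6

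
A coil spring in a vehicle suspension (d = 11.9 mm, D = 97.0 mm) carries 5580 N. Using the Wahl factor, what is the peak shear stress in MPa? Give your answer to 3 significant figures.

965 MPa

Spring index C = D/d = 97.0/11.9 = 8.1513
K_W = (4C−1)/(4C−4) + 0.615/C = 31.605/28.605 + 0.0754 = 1.1803
τ₀ = 8FD/(πd³) = 8·5580·97.0/(π·11.9³) = 4.33008e+06/5294.1 = 817.91 MPa
τ_max = K·τ₀ = 1.1803 × 817.91 = 965.4 MPa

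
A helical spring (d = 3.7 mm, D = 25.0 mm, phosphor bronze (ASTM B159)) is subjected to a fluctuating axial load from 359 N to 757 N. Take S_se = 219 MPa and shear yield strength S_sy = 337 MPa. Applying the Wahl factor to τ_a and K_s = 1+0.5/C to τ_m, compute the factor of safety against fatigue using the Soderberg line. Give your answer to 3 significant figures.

0.275

C = D/d = 25.0/3.7 = 6.7568; K_W = (4C−1)/(4C−4)+0.615/C = 1.2213; K_s = 1+0.5/C = 1.0740
F_a = (F_max−F_min)/2 = 199 N; F_m = (F_max+F_min)/2 = 558 N
τ_a = K_W·8F_aD/(πd³) = 1.2213 × 250.11 = 305.46 MPa
τ_m = K_s·8F_mD/(πd³) = 1.0740 × 701.31 = 753.21 MPa
Soderberg: 1/n_f = τ_a/S_se + τ_m/S_sy = 305.46/219 + 753.21/337 = 1.39478 + 2.23503 = 3.6298
n_f = 1/3.6298 = 0.2755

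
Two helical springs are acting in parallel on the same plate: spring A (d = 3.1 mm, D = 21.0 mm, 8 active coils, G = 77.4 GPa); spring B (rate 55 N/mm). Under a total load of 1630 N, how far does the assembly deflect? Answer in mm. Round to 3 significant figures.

24.3 mm

k_A = Gd⁴/(8D³N_a) = (77.4×10³)(3.1⁴)/(8·21.0³·8) = 12.06 N/mm
Parallel: k_eq = 12.06 + 55 = 67.06 N/mm
δ = F/k_eq = 1630/67.06 = 24.307 mm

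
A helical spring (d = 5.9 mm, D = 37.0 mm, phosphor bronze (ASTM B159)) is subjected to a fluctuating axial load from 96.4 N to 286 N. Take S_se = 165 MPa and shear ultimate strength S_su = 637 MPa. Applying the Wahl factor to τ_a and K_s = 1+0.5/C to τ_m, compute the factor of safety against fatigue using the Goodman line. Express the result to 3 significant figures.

2.10

C = D/d = 37.0/5.9 = 6.2712; K_W = (4C−1)/(4C−4)+0.615/C = 1.2404; K_s = 1+0.5/C = 1.0797
F_a = (F_max−F_min)/2 = 94.8 N; F_m = (F_max+F_min)/2 = 191.2 N
τ_a = K_W·8F_aD/(πd³) = 1.2404 × 43.49 = 53.943 MPa
τ_m = K_s·8F_mD/(πd³) = 1.0797 × 87.715 = 94.708 MPa
Goodman: 1/n_f = τ_a/S_se + τ_m/S_su = 53.943/165 + 94.708/637 = 0.32693 + 0.14868 = 0.47561
n_f = 1/0.47561 = 2.103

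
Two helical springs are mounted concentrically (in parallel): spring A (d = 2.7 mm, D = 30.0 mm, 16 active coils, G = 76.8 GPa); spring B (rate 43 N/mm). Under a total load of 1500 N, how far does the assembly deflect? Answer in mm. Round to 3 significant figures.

34.0 mm

k_A = Gd⁴/(8D³N_a) = (76.8×10³)(2.7⁴)/(8·30.0³·16) = 1.181 N/mm
Parallel: k_eq = 1.181 + 43 = 44.181 N/mm
δ = F/k_eq = 1500/44.181 = 33.951 mm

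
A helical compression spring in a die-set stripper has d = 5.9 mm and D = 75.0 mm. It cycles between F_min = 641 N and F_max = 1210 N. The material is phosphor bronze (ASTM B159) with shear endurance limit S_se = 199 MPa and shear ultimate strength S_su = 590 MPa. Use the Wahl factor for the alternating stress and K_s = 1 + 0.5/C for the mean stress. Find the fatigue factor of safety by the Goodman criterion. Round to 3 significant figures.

0.334

C = D/d = 75.0/5.9 = 12.7119; K_W = (4C−1)/(4C−4)+0.615/C = 1.1124; K_s = 1+0.5/C = 1.0393
F_a = (F_max−F_min)/2 = 284.5 N; F_m = (F_max+F_min)/2 = 925.5 N
τ_a = K_W·8F_aD/(πd³) = 1.1124 × 264.56 = 294.3 MPa
τ_m = K_s·8F_mD/(πd³) = 1.0393 × 860.64 = 894.49 MPa
Goodman: 1/n_f = τ_a/S_se + τ_m/S_su = 294.3/199 + 894.49/590 = 1.47891 + 1.51609 = 2.995
n_f = 1/2.995 = 0.3339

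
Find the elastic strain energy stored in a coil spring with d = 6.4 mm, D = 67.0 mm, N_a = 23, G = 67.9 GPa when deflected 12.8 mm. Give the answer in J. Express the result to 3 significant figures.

0.169 J

k = Gd⁴/(8D³N_a) = (67.9×10³)(6.4⁴)/(8·67.0³·23) = 2.0585 N/mm
U = ½kδ² = 0.5 × 2.0585 × 12.8² = 168.63 N·mm = 0.16863 J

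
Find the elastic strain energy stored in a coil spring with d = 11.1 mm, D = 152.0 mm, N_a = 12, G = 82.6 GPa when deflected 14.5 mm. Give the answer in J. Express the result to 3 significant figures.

k = Gd⁴/(8D³N_a) = (82.6×10³)(11.1⁴)/(8·152.0³·12) = 3.7194 N/mm
U = ½kδ² = 0.5 × 3.7194 × 14.5² = 391 N·mm = 0.391 J

0.391 J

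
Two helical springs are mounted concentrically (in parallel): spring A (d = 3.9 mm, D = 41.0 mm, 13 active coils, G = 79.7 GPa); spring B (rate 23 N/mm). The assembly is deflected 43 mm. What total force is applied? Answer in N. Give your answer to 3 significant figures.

1100 N

k_A = Gd⁴/(8D³N_a) = (79.7×10³)(3.9⁴)/(8·41.0³·13) = 2.5724 N/mm
Parallel: k_eq = 2.5724 + 23 = 25.572 N/mm
F = k_eq·δ = 25.572·43 = 1099.6 N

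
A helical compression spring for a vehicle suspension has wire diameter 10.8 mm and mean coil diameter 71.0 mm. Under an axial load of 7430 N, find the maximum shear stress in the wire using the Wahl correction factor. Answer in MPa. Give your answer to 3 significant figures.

Spring index C = D/d = 71.0/10.8 = 6.5741
K_W = (4C−1)/(4C−4) + 0.615/C = 25.296/22.296 + 0.0935 = 1.2281
τ₀ = 8FD/(πd³) = 8·7430·71.0/(π·10.8³) = 4.22024e+06/3957.5 = 1066.4 MPa
τ_max = K·τ₀ = 1.2281 × 1066.4 = 1309.6 MPa

1310 MPa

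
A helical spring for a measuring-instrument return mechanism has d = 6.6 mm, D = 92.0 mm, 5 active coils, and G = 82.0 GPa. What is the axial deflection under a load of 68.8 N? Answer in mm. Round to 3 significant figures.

k = Gd⁴/(8D³N_a) = (82.0×10³)(6.6⁴)/(8·92.0³·5) = 4.9954 N/mm
δ = F/k = 68.8 / 4.9954 = 13.773 mm

13.8 mm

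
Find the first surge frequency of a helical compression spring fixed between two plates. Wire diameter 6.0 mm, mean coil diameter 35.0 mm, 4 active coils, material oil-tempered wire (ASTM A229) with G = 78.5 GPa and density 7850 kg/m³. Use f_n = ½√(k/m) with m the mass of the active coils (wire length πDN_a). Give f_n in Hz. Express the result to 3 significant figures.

436 Hz

k = Gd⁴/(8D³N_a) = (78.5×10³)(6.0⁴)/(8·35.0³·4) = 74.152 N/mm = 74152 N/m
Wire length L = πDN_a = π·35.0·4 = 439.82 mm
m = ρ·(πd²/4)·L = 7850 × 28.274×10⁻⁶ m² × 0.43982 m = 0.09762 kg
f_n = ½√(k/m) = 0.5·√(74152/0.09762) = 0.5·√(7.5959e+05) = 435.77 Hz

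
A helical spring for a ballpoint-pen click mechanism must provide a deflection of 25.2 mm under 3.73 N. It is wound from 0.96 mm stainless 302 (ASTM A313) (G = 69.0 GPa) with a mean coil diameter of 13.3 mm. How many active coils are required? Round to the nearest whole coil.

Required rate k = F/δ = 3.73/25.2 = 0.14802 N/mm
N_a = Gd⁴/(8D³k) = (69.0×10³ × 0.96⁴)/(8 × 13.3³ × 0.14802)
    = 58604.9 / 2785.82 = 21.04 → 21 coils

21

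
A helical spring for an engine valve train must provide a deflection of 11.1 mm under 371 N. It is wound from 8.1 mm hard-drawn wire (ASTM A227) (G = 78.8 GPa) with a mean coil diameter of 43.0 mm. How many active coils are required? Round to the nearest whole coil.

16

Required rate k = F/δ = 371/11.1 = 33.423 N/mm
N_a = Gd⁴/(8D³k) = (78.8×10³ × 8.1⁴)/(8 × 43.0³ × 33.423)
    = 3.39208e+08 / 2.12592e+07 = 15.96 → 16 coils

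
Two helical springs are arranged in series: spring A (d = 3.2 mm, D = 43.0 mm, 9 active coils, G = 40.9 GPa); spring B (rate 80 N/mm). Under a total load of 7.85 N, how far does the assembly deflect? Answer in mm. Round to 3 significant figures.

k_A = Gd⁴/(8D³N_a) = (40.9×10³)(3.2⁴)/(8·43.0³·9) = 0.74918 N/mm
Series: 1/k_eq = 1/0.74918 + 1/80 = 1.3473; k_eq = 0.74223 N/mm
δ = F/k_eq = 7.85/0.74223 = 10.576 mm

10.6 mm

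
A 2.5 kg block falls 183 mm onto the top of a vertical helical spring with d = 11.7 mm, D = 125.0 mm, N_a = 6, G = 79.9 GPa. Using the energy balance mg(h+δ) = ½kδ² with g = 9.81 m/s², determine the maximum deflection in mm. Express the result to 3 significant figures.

25.3 mm

k = Gd⁴/(8D³N_a) = (79.9×10³)(11.7⁴)/(8·125.0³·6) = 15.971 N/mm
W = mg = 2.5 × 9.81 = 24.525 N
½kδ² − Wδ − Wh = 0 → δ = (W + √(W² + 2kWh))/k
δ = (24.525 + √(601.48 + 143354))/15.971 = (24.525 + 379.41)/15.971 = 25.293 mm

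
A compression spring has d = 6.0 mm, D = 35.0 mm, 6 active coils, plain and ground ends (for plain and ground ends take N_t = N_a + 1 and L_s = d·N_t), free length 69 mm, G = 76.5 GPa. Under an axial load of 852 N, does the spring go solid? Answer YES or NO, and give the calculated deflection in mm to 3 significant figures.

NO, δ = 17.7 mm

k = Gd⁴/(8D³N_a) = (76.5×10³)(6.0⁴)/(8·35.0³·6) = 48.175 N/mm
N_t = 7; L_s = 6.0·7 = 42 mm; δ_solid = L₀ − L_s = 69 − 42 = 27 mm
δ = F/k = 852/48.175 = 17.686 mm
δ < δ_solid → spring does not go solid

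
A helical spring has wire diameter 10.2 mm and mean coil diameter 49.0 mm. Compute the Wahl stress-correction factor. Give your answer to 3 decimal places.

C = D/d = 49.0/10.2 = 4.8039
K_W = (4C−1)/(4C−4) + 0.615/C = 18.216/15.216 + 0.1280 = 1.3252

1.325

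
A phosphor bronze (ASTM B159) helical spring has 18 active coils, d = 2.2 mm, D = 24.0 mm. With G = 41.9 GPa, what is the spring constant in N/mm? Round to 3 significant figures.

0.493 N/mm

k = Gd⁴/(8D³N_a) = (41.9×10³ × 2.2⁴) / (8 × 24.0³ × 18)
  = 981533 / 1.99066e+06 = 0.49307 N/mm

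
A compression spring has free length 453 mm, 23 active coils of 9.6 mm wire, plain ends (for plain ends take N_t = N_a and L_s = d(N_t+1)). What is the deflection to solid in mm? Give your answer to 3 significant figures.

223 mm

N_t = 23; L_s = 9.6·24 = 230.4 mm
δ_solid = L₀ − L_s = 453 − 230.4 = 222.6 mm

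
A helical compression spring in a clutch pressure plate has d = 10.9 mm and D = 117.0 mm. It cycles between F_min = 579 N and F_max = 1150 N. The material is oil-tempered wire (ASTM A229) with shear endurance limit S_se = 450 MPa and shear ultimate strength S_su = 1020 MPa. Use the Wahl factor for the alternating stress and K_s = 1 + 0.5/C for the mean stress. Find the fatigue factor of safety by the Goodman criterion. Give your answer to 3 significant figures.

C = D/d = 117.0/10.9 = 10.7339; K_W = (4C−1)/(4C−4)+0.615/C = 1.1343; K_s = 1+0.5/C = 1.0466
F_a = (F_max−F_min)/2 = 285.5 N; F_m = (F_max+F_min)/2 = 864.5 N
τ_a = K_W·8F_aD/(πd³) = 1.1343 × 65.683 = 74.507 MPa
τ_m = K_s·8F_mD/(πd³) = 1.0466 × 198.89 = 208.15 MPa
Goodman: 1/n_f = τ_a/S_se + τ_m/S_su = 74.507/450 + 208.15/1020 = 0.16557 + 0.20407 = 0.36964
n_f = 1/0.36964 = 2.705

2.71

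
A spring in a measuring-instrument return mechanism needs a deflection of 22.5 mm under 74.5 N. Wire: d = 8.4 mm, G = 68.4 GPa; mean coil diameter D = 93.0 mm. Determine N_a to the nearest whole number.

Required rate k = F/δ = 74.5/22.5 = 3.3111 N/mm
N_a = Gd⁴/(8D³k) = (68.4×10³ × 8.4⁴)/(8 × 93.0³ × 3.3111)
    = 3.40544e+08 / 2.13065e+07 = 15.98 → 16 coils

16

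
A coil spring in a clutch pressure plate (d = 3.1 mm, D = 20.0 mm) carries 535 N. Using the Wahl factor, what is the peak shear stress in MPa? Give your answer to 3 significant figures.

1130 MPa

Spring index C = D/d = 20.0/3.1 = 6.4516
K_W = (4C−1)/(4C−4) + 0.615/C = 24.806/21.806 + 0.0953 = 1.2329
τ₀ = 8FD/(πd³) = 8·535·20.0/(π·3.1³) = 85600/93.591 = 914.62 MPa
τ_max = K·τ₀ = 1.2329 × 914.62 = 1127.6 MPa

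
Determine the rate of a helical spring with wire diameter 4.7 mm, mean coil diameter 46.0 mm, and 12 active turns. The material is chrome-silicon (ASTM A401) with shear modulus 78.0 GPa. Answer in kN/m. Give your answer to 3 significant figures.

4.07 kN/m

k = Gd⁴/(8D³N_a) = (78.0×10³ × 4.7⁴) / (8 × 46.0³ × 12)
  = 3.80615e+07 / 9.34426e+06 = 4.0733 N/mm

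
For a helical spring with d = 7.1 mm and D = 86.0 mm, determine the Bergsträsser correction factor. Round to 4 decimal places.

C = D/d = 86.0/7.1 = 12.1127
K_B = (4C+2)/(4C−3) = 50.451/45.451 = 1.1100

1.1100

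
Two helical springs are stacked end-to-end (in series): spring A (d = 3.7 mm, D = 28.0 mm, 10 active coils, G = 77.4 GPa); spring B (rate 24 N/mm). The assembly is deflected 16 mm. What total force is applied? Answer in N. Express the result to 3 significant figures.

98.3 N

k_A = Gd⁴/(8D³N_a) = (77.4×10³)(3.7⁴)/(8·28.0³·10) = 8.2601 N/mm
Series: 1/k_eq = 1/8.2601 + 1/24 = 0.16273; k_eq = 6.1451 N/mm
F = k_eq·δ = 6.1451·16 = 98.322 N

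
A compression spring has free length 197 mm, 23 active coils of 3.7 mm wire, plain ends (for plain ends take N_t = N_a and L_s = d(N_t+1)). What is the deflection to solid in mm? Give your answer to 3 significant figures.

108 mm

N_t = 23; L_s = 3.7·24 = 88.8 mm
δ_solid = L₀ − L_s = 197 − 88.8 = 108.2 mm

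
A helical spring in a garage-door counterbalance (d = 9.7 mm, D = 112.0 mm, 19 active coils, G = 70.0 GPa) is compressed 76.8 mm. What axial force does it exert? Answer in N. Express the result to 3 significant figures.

k = Gd⁴/(8D³N_a) = (70.0×10³)(9.7⁴)/(8·112.0³·19) = 2.9019 N/mm
F = k·δ = 2.9019 × 76.8 = 222.87 N

223 N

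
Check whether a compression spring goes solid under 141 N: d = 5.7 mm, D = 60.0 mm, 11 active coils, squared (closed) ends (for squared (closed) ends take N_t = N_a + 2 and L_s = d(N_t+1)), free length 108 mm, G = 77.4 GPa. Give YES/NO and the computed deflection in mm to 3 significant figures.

k = Gd⁴/(8D³N_a) = (77.4×10³)(5.7⁴)/(8·60.0³·11) = 4.2984 N/mm
N_t = 13; L_s = 5.7·14 = 79.8 mm; δ_solid = L₀ − L_s = 108 − 79.8 = 28.2 mm
δ = F/k = 141/4.2984 = 32.803 mm
δ ≥ δ_solid → spring goes solid

YES, δ = 32.8 mm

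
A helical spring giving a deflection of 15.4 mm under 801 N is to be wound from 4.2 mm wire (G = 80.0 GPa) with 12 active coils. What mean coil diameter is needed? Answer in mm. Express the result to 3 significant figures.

17.1 mm

Required rate k = F/δ = 801/15.4 = 52.013 N/mm
D = (Gd⁴/(8N_a·k))^(1/3) = (80.0×10³·4.2⁴/(8·12·52.013))^(1/3)
  = (4985.45)^(1/3) = 17.0832 mm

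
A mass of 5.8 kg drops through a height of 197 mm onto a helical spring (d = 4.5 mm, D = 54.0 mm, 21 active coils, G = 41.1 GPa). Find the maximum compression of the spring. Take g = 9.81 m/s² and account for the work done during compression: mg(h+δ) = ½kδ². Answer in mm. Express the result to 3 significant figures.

k = Gd⁴/(8D³N_a) = (41.1×10³)(4.5⁴)/(8·54.0³·21) = 0.63709 N/mm
W = mg = 5.8 × 9.81 = 56.898 N
½kδ² − Wδ − Wh = 0 → δ = (W + √(W² + 2kWh))/k
δ = (56.898 + √(3237.4 + 14282.2))/0.63709 = (56.898 + 132.36)/0.63709 = 297.07 mm

297 mm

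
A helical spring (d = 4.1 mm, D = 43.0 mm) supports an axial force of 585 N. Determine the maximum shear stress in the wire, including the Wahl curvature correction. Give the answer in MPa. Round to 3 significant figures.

Spring index C = D/d = 43.0/4.1 = 10.4878
K_W = (4C−1)/(4C−4) + 0.615/C = 40.951/37.951 + 0.0586 = 1.1377
τ₀ = 8FD/(πd³) = 8·585·43.0/(π·4.1³) = 201240/216.52 = 929.42 MPa
τ_max = K·τ₀ = 1.1377 × 929.42 = 1057.4 MPa

1060 MPa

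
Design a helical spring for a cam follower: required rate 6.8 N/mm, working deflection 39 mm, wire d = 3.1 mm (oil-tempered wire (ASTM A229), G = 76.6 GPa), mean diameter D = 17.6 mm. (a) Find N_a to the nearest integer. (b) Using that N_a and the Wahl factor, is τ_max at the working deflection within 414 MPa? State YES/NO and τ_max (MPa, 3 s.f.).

N_a = Gd⁴/(8D³k) = (76.6×10³)(3.1⁴)/(8·17.6³·6.8) = 23.85 → N_a = 24
Actual rate k = Gd⁴/(8D³·24) = 6.7583 N/mm
Working load F = kδ = 6.7583·39 = 263.57 N
C = 17.6/3.1 = 5.6774; K_W = (4C−1)/(4C−4)+0.615/C = 1.2687
τ_max = K_W·8FD/(πd³) = 1.2687·396.52 = 503.06 MPa
τ_max > 414 MPa → exceeds allowable

(a) 24 coils; (b) NO, τ_max = 503 MPa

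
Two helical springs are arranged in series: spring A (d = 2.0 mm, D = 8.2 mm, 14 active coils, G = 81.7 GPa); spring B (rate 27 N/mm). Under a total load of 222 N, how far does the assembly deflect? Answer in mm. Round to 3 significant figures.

18.7 mm

k_A = Gd⁴/(8D³N_a) = (81.7×10³)(2.0⁴)/(8·8.2³·14) = 21.168 N/mm
Series: 1/k_eq = 1/21.168 + 1/27 = 0.084278; k_eq = 11.866 N/mm
δ = F/k_eq = 222/11.866 = 18.71 mm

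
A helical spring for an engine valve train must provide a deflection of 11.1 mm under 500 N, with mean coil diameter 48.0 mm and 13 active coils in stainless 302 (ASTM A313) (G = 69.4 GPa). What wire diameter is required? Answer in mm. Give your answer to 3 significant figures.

9.30 mm

Required rate k = F/δ = 500/11.1 = 45.045 N/mm
d = (8D³N_a·k / G)^(1/4) = (8·48.0³·13·45.045 / (69.4×10³))^0.25
  = (7465.3)^0.25 = 9.2953 mm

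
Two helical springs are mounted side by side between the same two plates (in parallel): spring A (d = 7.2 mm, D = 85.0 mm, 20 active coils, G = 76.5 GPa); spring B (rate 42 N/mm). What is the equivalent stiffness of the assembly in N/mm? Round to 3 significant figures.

44.1 N/mm

k_A = Gd⁴/(8D³N_a) = (76.5×10³)(7.2⁴)/(8·85.0³·20) = 2.0923 N/mm
Parallel: k_eq = 2.0923 + 42 = 44.092 N/mm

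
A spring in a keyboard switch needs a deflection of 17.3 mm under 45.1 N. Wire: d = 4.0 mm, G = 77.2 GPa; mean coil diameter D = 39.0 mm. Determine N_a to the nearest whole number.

Required rate k = F/δ = 45.1/17.3 = 2.6069 N/mm
N_a = Gd⁴/(8D³k) = (77.2×10³ × 4.0⁴)/(8 × 39.0³ × 2.6069)
    = 1.97632e+07 / 1.23713e+06 = 15.98 → 16 coils

16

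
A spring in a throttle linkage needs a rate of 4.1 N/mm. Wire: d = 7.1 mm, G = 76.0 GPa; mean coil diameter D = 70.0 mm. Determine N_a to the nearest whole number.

17

N_a = Gd⁴/(8D³k) = (76.0×10³ × 7.1⁴)/(8 × 70.0³ × 4.1)
    = 1.93129e+08 / 1.12504e+07 = 17.17 → 17 coils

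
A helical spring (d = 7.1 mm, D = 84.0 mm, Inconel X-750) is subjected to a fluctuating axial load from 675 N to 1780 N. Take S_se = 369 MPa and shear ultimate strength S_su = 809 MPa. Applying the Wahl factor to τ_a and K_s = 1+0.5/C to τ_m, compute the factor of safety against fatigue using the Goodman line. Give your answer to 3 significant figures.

0.513

C = D/d = 84.0/7.1 = 11.8310; K_W = (4C−1)/(4C−4)+0.615/C = 1.1212; K_s = 1+0.5/C = 1.0423
F_a = (F_max−F_min)/2 = 552.5 N; F_m = (F_max+F_min)/2 = 1227.5 N
τ_a = K_W·8F_aD/(πd³) = 1.1212 × 330.2 = 370.23 MPa
τ_m = K_s·8F_mD/(πd³) = 1.0423 × 733.61 = 764.61 MPa
Goodman: 1/n_f = τ_a/S_se + τ_m/S_su = 370.23/369 + 764.61/809 = 1.00333 + 0.94514 = 1.9485
n_f = 1/1.9485 = 0.5132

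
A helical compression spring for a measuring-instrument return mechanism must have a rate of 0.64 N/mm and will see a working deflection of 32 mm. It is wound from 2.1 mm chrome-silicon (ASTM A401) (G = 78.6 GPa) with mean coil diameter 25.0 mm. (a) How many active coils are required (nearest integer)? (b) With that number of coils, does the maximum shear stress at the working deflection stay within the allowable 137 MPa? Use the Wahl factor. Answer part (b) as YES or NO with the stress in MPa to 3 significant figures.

(a) 19 coils; (b) NO, τ_max = 159 MPa

N_a = Gd⁴/(8D³k) = (78.6×10³)(2.1⁴)/(8·25.0³·0.64) = 19.11 → N_a = 19
Actual rate k = Gd⁴/(8D³·19) = 0.64363 N/mm
Working load F = kδ = 0.64363·32 = 20.596 N
C = 25.0/2.1 = 11.9048; K_W = (4C−1)/(4C−4)+0.615/C = 1.1204
τ_max = K_W·8FD/(πd³) = 1.1204·141.58 = 158.63 MPa
τ_max > 137 MPa → exceeds allowable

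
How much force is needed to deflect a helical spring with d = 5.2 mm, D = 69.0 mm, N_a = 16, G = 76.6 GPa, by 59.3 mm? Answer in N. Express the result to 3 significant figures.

k = Gd⁴/(8D³N_a) = (76.6×10³)(5.2⁴)/(8·69.0³·16) = 1.3319 N/mm
F = k·δ = 1.3319 × 59.3 = 78.984 N

79.0 N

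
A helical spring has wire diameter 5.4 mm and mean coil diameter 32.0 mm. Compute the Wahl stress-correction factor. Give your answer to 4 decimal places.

C = D/d = 32.0/5.4 = 5.9259
K_W = (4C−1)/(4C−4) + 0.615/C = 22.704/19.704 + 0.1038 = 1.2560

1.2560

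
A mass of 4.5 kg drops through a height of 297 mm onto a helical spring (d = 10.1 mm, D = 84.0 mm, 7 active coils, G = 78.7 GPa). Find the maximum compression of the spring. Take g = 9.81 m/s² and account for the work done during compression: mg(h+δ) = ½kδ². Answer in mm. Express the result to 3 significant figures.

k = Gd⁴/(8D³N_a) = (78.7×10³)(10.1⁴)/(8·84.0³·7) = 24.674 N/mm
W = mg = 4.5 × 9.81 = 44.145 N
½kδ² − Wδ − Wh = 0 → δ = (W + √(W² + 2kWh))/k
δ = (44.145 + √(1948.8 + 646997))/24.674 = (44.145 + 805.57)/24.674 = 34.438 mm

34.4 mm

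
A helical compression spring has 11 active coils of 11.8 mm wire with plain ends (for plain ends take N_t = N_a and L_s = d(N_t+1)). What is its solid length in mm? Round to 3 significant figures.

plain ends: N_t = N_a = 11
L_s = d·(N_t+1) = 11.8 × 12 = 141.6 mm

142 mm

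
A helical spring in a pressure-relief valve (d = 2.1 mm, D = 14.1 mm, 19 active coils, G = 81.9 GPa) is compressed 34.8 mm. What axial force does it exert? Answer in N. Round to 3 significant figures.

130 N

k = Gd⁴/(8D³N_a) = (81.9×10³)(2.1⁴)/(8·14.1³·19) = 3.7382 N/mm
F = k·δ = 3.7382 × 34.8 = 130.09 N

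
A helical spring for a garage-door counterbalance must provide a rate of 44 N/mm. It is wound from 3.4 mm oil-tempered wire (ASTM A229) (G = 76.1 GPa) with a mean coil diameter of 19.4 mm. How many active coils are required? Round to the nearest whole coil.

4

N_a = Gd⁴/(8D³k) = (76.1×10³ × 3.4⁴)/(8 × 19.4³ × 44)
    = 1.01695e+07 / 2.57009e+06 = 3.957 → 4 coils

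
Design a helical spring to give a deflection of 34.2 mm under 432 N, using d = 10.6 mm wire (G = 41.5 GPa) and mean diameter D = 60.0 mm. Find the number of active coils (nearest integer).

24

Required rate k = F/δ = 432/34.2 = 12.632 N/mm
N_a = Gd⁴/(8D³k) = (41.5×10³ × 10.6⁴)/(8 × 60.0³ × 12.632)
    = 5.23928e+08 / 2.18274e+07 = 24 → 24 coils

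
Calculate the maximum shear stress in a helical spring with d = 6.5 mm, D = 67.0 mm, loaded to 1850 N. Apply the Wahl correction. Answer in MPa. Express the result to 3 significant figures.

1310 MPa

Spring index C = D/d = 67.0/6.5 = 10.3077
K_W = (4C−1)/(4C−4) + 0.615/C = 40.231/37.231 + 0.0597 = 1.1402
τ₀ = 8FD/(πd³) = 8·1850·67.0/(π·6.5³) = 991600/862.76 = 1149.3 MPa
τ_max = K·τ₀ = 1.1402 × 1149.3 = 1310.5 MPa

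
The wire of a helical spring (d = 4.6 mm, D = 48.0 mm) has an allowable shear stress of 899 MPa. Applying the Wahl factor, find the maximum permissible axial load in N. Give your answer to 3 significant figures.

C = D/d = 48.0/4.6 = 10.4348
K_W = (4C−1)/(4C−4) + 0.615/C = 40.739/37.739 + 0.0589 = 1.1384
τ_max = K·8FD/(πd³) → F_max = τ_allow·πd³/(8DK)
F_max = 899·π·4.6³/(8·48.0·1.1384) = 2.7491e+05/437.16 = 628.85 N

629 N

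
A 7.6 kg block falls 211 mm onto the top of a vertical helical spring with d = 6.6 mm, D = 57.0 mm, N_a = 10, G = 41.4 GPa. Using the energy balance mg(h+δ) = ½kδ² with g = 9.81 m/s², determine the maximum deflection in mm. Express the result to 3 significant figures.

92.4 mm

k = Gd⁴/(8D³N_a) = (41.4×10³)(6.6⁴)/(8·57.0³·10) = 5.3023 N/mm
W = mg = 7.6 × 9.81 = 74.556 N
½kδ² − Wδ − Wh = 0 → δ = (W + √(W² + 2kWh))/k
δ = (74.556 + √(5558.6 + 166823))/5.3023 = (74.556 + 415.19)/5.3023 = 92.365 mm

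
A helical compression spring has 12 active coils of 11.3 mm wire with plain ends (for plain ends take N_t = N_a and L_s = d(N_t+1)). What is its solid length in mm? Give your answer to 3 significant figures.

147 mm

plain ends: N_t = N_a = 12
L_s = d·(N_t+1) = 11.3 × 13 = 146.9 mm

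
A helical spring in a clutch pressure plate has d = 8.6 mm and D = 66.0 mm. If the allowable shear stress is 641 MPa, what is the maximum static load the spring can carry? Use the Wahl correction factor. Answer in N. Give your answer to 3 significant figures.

C = D/d = 66.0/8.6 = 7.6744
K_W = (4C−1)/(4C−4) + 0.615/C = 29.698/26.698 + 0.0801 = 1.1925
τ_max = K·8FD/(πd³) → F_max = τ_allow·πd³/(8DK)
F_max = 641·π·8.6³/(8·66.0·1.1925) = 1.2809e+06/629.64 = 2034.3 N

2030 N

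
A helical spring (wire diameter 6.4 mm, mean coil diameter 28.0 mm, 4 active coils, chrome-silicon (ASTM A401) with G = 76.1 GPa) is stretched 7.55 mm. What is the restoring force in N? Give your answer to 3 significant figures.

k = Gd⁴/(8D³N_a) = (76.1×10³)(6.4⁴)/(8·28.0³·4) = 181.75 N/mm
F = k·δ = 181.75 × 7.55 = 1372.2 N

1370 N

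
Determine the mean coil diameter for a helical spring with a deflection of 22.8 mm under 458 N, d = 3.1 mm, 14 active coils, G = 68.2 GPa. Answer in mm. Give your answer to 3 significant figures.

Required rate k = F/δ = 458/22.8 = 20.088 N/mm
D = (Gd⁴/(8N_a·k))^(1/3) = (68.2×10³·3.1⁴/(8·14·20.088))^(1/3)
  = (2799.51)^(1/3) = 14.0938 mm

14.1 mm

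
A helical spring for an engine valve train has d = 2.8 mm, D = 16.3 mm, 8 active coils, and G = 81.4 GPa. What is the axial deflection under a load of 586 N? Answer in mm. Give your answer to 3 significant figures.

32.5 mm

k = Gd⁴/(8D³N_a) = (81.4×10³)(2.8⁴)/(8·16.3³·8) = 18.052 N/mm
δ = F/k = 586 / 18.052 = 32.463 mm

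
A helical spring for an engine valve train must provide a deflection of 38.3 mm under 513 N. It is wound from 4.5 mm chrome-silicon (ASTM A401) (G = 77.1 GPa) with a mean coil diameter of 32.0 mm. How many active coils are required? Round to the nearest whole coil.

Required rate k = F/δ = 513/38.3 = 13.394 N/mm
N_a = Gd⁴/(8D³k) = (77.1×10³ × 4.5⁴)/(8 × 32.0³ × 13.394)
    = 3.16158e+07 / 3.51122e+06 = 9.004 → 9 coils

9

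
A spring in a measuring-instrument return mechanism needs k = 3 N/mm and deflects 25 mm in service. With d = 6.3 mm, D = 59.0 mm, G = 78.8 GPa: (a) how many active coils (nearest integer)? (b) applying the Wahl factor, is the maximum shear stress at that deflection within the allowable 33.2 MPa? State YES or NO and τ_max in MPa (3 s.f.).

N_a = Gd⁴/(8D³k) = (78.8×10³)(6.3⁴)/(8·59.0³·3) = 25.18 → N_a = 25
Actual rate k = Gd⁴/(8D³·25) = 3.0221 N/mm
Working load F = kδ = 3.0221·25 = 75.551 N
C = 59.0/6.3 = 9.3651; K_W = (4C−1)/(4C−4)+0.615/C = 1.1553
τ_max = K_W·8FD/(πd³) = 1.1553·45.396 = 52.447 MPa
τ_max > 33.2 MPa → exceeds allowable

(a) 25 coils; (b) NO, τ_max = 52.4 MPa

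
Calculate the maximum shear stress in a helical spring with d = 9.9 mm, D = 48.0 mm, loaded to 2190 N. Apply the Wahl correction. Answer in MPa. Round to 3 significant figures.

Spring index C = D/d = 48.0/9.9 = 4.8485
K_W = (4C−1)/(4C−4) + 0.615/C = 18.394/15.394 + 0.1268 = 1.3217
τ₀ = 8FD/(πd³) = 8·2190·48.0/(π·9.9³) = 840960/3048.3 = 275.88 MPa
τ_max = K·τ₀ = 1.3217 × 275.88 = 364.64 MPa

365 MPa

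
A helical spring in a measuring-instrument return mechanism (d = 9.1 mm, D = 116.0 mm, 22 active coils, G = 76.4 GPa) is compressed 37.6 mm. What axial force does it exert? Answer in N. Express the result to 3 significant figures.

k = Gd⁴/(8D³N_a) = (76.4×10³)(9.1⁴)/(8·116.0³·22) = 1.9071 N/mm
F = k·δ = 1.9071 × 37.6 = 71.707 N

71.7 N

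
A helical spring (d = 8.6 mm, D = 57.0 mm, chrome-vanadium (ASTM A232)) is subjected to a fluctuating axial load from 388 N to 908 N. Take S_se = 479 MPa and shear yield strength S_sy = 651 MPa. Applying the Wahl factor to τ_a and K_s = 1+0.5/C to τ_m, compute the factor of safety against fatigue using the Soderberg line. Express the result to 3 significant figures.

C = D/d = 57.0/8.6 = 6.6279; K_W = (4C−1)/(4C−4)+0.615/C = 1.2261; K_s = 1+0.5/C = 1.0754
F_a = (F_max−F_min)/2 = 260 N; F_m = (F_max+F_min)/2 = 648 N
τ_a = K_W·8F_aD/(πd³) = 1.2261 × 59.333 = 72.745 MPa
τ_m = K_s·8F_mD/(πd³) = 1.0754 × 147.87 = 159.03 MPa
Soderberg: 1/n_f = τ_a/S_se + τ_m/S_sy = 72.745/479 + 159.03/651 = 0.15187 + 0.24429 = 0.39615
n_f = 1/0.39615 = 2.524

2.52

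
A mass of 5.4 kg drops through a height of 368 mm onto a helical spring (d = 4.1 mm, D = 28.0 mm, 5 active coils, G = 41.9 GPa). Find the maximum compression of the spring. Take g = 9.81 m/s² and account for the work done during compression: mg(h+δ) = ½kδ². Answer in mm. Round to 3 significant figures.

k = Gd⁴/(8D³N_a) = (41.9×10³)(4.1⁴)/(8·28.0³·5) = 13.484 N/mm
W = mg = 5.4 × 9.81 = 52.974 N
½kδ² − Wδ − Wh = 0 → δ = (W + √(W² + 2kWh))/k
δ = (52.974 + √(2806.2 + 525722))/13.484 = (52.974 + 727)/13.484 = 57.845 mm

57.8 mm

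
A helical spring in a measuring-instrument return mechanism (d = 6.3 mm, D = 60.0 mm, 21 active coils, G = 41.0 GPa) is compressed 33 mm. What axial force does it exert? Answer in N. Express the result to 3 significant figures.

k = Gd⁴/(8D³N_a) = (41.0×10³)(6.3⁴)/(8·60.0³·21) = 1.7798 N/mm
F = k·δ = 1.7798 × 33 = 58.735 N

58.7 N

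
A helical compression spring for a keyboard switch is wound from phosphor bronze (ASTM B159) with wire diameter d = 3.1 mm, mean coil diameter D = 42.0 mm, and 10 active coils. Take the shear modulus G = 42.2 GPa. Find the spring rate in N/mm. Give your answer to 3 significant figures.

k = Gd⁴/(8D³N_a) = (42.2×10³ × 3.1⁴) / (8 × 42.0³ × 10)
  = 3.89726e+06 / 5.92704e+06 = 0.65754 N/mm

0.658 N/mm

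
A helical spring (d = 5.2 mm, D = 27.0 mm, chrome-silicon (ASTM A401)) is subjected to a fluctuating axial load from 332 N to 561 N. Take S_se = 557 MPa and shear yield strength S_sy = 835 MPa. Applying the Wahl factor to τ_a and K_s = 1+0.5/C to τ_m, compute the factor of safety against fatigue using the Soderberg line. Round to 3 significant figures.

C = D/d = 27.0/5.2 = 5.1923; K_W = (4C−1)/(4C−4)+0.615/C = 1.2973; K_s = 1+0.5/C = 1.0963
F_a = (F_max−F_min)/2 = 114.5 N; F_m = (F_max+F_min)/2 = 446.5 N
τ_a = K_W·8F_aD/(πd³) = 1.2973 × 55.989 = 72.636 MPa
τ_m = K_s·8F_mD/(πd³) = 1.0963 × 218.33 = 239.36 MPa
Soderberg: 1/n_f = τ_a/S_se + τ_m/S_sy = 72.636/557 + 239.36/835 = 0.13041 + 0.28665 = 0.41706
n_f = 1/0.41706 = 2.398

2.40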